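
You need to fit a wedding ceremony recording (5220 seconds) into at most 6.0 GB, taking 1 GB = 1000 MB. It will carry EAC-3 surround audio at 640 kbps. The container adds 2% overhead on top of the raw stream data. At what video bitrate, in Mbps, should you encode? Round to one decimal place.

8.4 Mbps

Budget: 6.0 GB = 48000.0 Mb.
Stream payload after overhead: 48000.0 / 1.02 = 47058.8 Mb.
Total bitrate budget: 47058.8 Mb / 5220 s = 9.015 Mbps.
Audio: 640 kbps = 0.640 Mbps.
Video: 9.015 − 0.640 = 8.375 Mbps.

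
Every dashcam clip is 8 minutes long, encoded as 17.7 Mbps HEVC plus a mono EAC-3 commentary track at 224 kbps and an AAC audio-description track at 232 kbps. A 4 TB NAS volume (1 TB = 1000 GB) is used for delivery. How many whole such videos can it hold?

3671

8 min = 480 s
Audio total: 224 + 232 = 456 kbps = 0.456 Mbps.
Total bitrate: 18.156 Mbps.
Per item: 18.156 Mbps × 480 s = 8,715 Mb = 1,089 MB.
Capacity: 4 TB = 32,000,000 Mb; 3671.88 items → 3671 complete.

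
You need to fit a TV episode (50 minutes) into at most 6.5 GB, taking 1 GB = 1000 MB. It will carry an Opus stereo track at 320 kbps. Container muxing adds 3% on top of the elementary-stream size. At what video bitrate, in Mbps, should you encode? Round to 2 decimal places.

Budget: 6.5 GB = 52000.0 Mb.
Stream payload after overhead: 52000.0 / 1.03 = 50485.4 Mb.
50 min = 3000 s
Total bitrate budget: 50485.4 Mb / 3000 s = 16.828 Mbps.
Audio: 320 kbps = 0.320 Mbps.
Video: 16.828 − 0.320 = 16.508 Mbps.

16.51 Mbps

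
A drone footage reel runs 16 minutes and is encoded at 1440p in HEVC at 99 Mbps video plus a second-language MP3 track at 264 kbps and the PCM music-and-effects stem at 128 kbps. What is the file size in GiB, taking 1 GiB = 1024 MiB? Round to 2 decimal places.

11.11 GiB

16 min = 960 s
Audio total: 264 + 128 = 392 kbps = 0.392 Mbps.
Total bitrate: 99 + 0.392 = 99.392 Mbps.
Stream data: 99.392 Mbps × 960 s = 95416.3 Mb.
95,416 Mb = 11,927,040,000 bytes ÷ 1,073,741,824 = 11.11 GiB.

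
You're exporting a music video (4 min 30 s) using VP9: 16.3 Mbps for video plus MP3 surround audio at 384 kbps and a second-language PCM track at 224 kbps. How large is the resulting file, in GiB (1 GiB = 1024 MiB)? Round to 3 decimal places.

0.531 GiB

4 min 30 s = 270 s
Audio total: 384 + 224 = 608 kbps = 0.608 Mbps.
Total bitrate: 16.3 + 0.608 = 16.908 Mbps.
Stream data: 16.908 Mbps × 270 s = 4565.2 Mb.
4,565 Mb = 570,645,000 bytes ÷ 1,073,741,824 = 0.5315 GiB.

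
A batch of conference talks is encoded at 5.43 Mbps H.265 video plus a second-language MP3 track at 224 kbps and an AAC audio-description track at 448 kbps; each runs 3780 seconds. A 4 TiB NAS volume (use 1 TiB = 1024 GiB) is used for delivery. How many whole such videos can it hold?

Audio total: 224 + 448 = 672 kbps = 0.672 Mbps.
Total bitrate: 6.102 Mbps.
Per item: 6.102 Mbps × 3780 s = 23,066 Mb = 2,883 MB.
Capacity: 4 TiB = 35,184,372 Mb; 1525.41 items → 1525 complete.

1525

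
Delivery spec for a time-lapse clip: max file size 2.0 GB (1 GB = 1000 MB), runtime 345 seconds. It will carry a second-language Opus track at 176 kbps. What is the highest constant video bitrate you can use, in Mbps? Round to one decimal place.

Budget: 2.0 GB = 16000.0 Mb.
Total bitrate budget: 16000.0 Mb / 345 s = 46.377 Mbps.
Audio: 176 kbps = 0.176 Mbps.
Video: 46.377 − 0.176 = 46.201 Mbps.

46.2 Mbps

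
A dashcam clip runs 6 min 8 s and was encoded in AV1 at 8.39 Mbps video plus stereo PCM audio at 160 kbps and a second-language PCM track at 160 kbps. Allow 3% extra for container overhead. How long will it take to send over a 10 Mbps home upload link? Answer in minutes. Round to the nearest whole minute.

6 min 8 s = 368 s
Audio total: 160 + 160 = 320 kbps = 0.320 Mbps.
Total bitrate: 8.710 Mbps.
File: 8.710 Mbps × 368 s = 3205.3 Mb.
With 3% container overhead: ×1.03. → 3301.4 Mb.
At 10 Mbps: 3301.4 / 10 = 330.1 s ≈ 5.5 minutes.

6 minutes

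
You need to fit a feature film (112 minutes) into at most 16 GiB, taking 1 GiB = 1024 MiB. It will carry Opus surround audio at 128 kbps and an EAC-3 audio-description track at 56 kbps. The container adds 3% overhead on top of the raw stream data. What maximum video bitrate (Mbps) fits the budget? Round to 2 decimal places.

Budget: 16 GiB = 137439.0 Mb.
Stream payload after overhead: 137439.0 / 1.03 = 133435.9 Mb.
112 min = 6720 s
Total bitrate budget: 133435.9 Mb / 6720 s = 19.857 Mbps.
Audio total: 128 + 56 = 184 kbps = 0.184 Mbps.
Video: 19.857 − 0.184 = 19.673 Mbps.

19.67 Mbps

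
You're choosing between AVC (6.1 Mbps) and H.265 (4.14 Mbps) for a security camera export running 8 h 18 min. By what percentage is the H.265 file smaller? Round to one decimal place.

8 h 18 min = 498 min = 29880 s
AVC: 6.100 Mbps × 29880 s = 182268.0 Mb = 22.784 GB.
H.265: 4.140 Mbps × 29880 s = 123703.2 Mb = 15.463 GB.
Reduction: (1 − 15.463/22.784) × 100 = 32.13%.

32.1%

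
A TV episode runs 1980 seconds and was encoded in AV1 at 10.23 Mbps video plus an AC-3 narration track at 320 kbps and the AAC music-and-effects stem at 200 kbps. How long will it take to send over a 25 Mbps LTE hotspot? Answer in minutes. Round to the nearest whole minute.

14 minutes

Audio total: 320 + 200 = 520 kbps = 0.520 Mbps.
Total bitrate: 10.750 Mbps.
File: 10.750 Mbps × 1980 s = 21285.0 Mb.
At 25 Mbps: 21285.0 / 25 = 851.4 s ≈ 14.2 minutes.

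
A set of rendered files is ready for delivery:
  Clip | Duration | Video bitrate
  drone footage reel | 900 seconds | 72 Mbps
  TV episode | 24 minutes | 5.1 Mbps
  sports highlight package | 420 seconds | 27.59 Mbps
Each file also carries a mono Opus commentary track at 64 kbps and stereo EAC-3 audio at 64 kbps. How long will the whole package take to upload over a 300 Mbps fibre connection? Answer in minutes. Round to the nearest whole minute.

5 minutes

Audio total: 64 + 64 = 128 kbps = 0.128 Mbps.
drone footage reel: 72.128 Mbps × 900 s = 64915.2 Mb
TV episode: 5.228 Mbps × 1440 s = 7528.3 Mb
sports highlight package: 27.718 Mbps × 420 s = 11641.6 Mb
Total: 84085.1 Mb = 10510.6 MB.
At 300 Mbps: 84085.1 / 300 = 280 s ≈ 4.67 minutes.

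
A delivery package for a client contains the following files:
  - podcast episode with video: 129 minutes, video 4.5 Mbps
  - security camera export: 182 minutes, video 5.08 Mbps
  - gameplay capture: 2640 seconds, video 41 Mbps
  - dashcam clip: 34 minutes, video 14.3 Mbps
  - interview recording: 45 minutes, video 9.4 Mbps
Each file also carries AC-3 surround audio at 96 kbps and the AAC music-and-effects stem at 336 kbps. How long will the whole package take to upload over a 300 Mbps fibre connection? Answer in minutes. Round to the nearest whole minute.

15 minutes

Audio total: 96 + 336 = 432 kbps = 0.432 Mbps.
podcast episode with video: 4.932 Mbps × 7740 s = 38173.7 Mb
security camera export: 5.512 Mbps × 10920 s = 60191.0 Mb
gameplay capture: 41.432 Mbps × 2640 s = 109380.5 Mb
dashcam clip: 14.732 Mbps × 2040 s = 30053.3 Mb
interview recording: 9.832 Mbps × 2700 s = 26546.4 Mb
Total: 264344.9 Mb = 33043.1 MB.
At 300 Mbps: 264344.9 / 300 = 881 s ≈ 14.7 minutes.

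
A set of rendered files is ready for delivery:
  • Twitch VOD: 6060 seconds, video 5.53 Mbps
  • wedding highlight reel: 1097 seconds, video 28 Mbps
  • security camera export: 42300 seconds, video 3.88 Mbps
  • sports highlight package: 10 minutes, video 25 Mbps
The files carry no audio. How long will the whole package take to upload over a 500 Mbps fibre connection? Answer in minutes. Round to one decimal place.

8.1 minutes

Twitch VOD: 5.530 Mbps × 6060 s = 33511.8 Mb
wedding highlight reel: 28.000 Mbps × 1097 s = 30716.0 Mb
security camera export: 3.880 Mbps × 42300 s = 164124.0 Mb
sports highlight package: 25.000 Mbps × 600 s = 15000.0 Mb
Total: 243351.8 Mb = 30419.0 MB.
At 500 Mbps: 243351.8 / 500 = 487 s ≈ 8.11 minutes.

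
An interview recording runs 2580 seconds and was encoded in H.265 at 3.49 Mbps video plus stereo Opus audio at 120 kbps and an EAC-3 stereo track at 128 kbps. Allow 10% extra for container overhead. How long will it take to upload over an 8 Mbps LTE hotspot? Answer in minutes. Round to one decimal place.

Audio total: 120 + 128 = 248 kbps = 0.248 Mbps.
Total bitrate: 3.738 Mbps.
File: 3.738 Mbps × 2580 s = 9644.0 Mb.
With 10% container overhead: ×1.10. → 10608.4 Mb.
At 8 Mbps: 10608.4 / 8 = 1326.1 s ≈ 22.1 minutes.

22.1 minutes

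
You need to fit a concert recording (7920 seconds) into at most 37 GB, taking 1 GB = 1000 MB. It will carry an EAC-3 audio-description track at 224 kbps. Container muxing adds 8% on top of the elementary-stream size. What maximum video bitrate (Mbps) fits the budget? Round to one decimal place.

Budget: 37 GB = 296000.0 Mb.
Stream payload after overhead: 296000.0 / 1.08 = 274074.1 Mb.
Total bitrate budget: 274074.1 Mb / 7920 s = 34.605 Mbps.
Audio: 224 kbps = 0.224 Mbps.
Video: 34.605 − 0.224 = 34.381 Mbps.

34.4 Mbps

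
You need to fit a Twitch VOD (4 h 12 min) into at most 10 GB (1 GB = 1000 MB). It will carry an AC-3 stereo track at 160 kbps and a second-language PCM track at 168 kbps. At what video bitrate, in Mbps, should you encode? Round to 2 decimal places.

4.96 Mbps

Budget: 10 GB = 80000.0 Mb.
4 h 12 min = 252 min = 15120 s
Total bitrate budget: 80000.0 Mb / 15120 s = 5.291 Mbps.
Audio total: 160 + 168 = 328 kbps = 0.328 Mbps.
Video: 5.291 − 0.328 = 4.963 Mbps.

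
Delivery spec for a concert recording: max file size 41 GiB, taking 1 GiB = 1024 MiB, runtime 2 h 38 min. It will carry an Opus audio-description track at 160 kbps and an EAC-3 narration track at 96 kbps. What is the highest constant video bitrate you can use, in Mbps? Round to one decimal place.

Budget: 41 GiB = 352187.3 Mb.
2 h 38 min = 158 min = 9480 s
Total bitrate budget: 352187.3 Mb / 9480 s = 37.151 Mbps.
Audio total: 160 + 96 = 256 kbps = 0.256 Mbps.
Video: 37.151 − 0.256 = 36.895 Mbps.

36.9 Mbps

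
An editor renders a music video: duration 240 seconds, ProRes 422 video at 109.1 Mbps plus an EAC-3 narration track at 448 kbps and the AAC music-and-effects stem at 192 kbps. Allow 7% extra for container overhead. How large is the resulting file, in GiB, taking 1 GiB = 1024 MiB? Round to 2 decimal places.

Audio total: 448 + 192 = 640 kbps = 0.640 Mbps.
Total bitrate: 109.1 + 0.640 = 109.740 Mbps.
Stream data: 109.740 Mbps × 240 s = 26337.6 Mb.
With 7% container overhead: ×1.07.
28,181 Mb = 3,522,654,000 bytes ÷ 1,073,741,824 = 3.281 GiB.

3.28 GiB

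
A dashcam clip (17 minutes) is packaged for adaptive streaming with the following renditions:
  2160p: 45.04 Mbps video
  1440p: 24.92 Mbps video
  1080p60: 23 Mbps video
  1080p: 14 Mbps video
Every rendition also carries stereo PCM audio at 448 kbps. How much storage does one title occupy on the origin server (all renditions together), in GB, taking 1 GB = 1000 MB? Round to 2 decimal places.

17 min = 1020 s
Audio: 448 kbps = 0.448 Mbps.
Sum of rendition bitrates: (45.04+0.448) + (24.92+0.448) + (23+0.448) + (14+0.448) = 108.752 Mbps.
× 1020 s = 110,927 Mb = 13,866 MB = 13.87 GB.

13.87 GB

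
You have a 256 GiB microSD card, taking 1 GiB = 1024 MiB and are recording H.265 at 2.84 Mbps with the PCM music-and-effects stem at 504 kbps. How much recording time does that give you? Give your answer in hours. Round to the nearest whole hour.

Audio: 504 kbps = 0.504 Mbps.
Total bitrate: 2.84 + 0.504 = 3.344 Mbps.
Capacity: 256 GiB = 2,199,023 Mb.
Recording time: 2,199,023 / 3.344 = 657,603 s ≈ 183 hours.

183 hours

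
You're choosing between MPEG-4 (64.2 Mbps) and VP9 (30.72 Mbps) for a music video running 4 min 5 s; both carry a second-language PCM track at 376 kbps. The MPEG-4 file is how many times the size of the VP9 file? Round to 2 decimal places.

4 min 5 s = 245 s
Audio: 376 kbps = 0.376 Mbps.
MPEG-4: 64.576 Mbps × 245 s = 15821.1 Mb = 1.842 GiB.
VP9: 31.096 Mbps × 245 s = 7618.5 Mb = 0.887 GiB.
Ratio: 1.842 / 0.887 = 2.077.

2.08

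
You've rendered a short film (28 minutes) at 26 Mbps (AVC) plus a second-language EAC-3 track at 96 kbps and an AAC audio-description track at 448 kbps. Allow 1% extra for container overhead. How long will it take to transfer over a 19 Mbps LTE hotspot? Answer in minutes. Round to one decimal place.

28 min = 1680 s
Audio total: 96 + 448 = 544 kbps = 0.544 Mbps.
Total bitrate: 26.544 Mbps.
File: 26.544 Mbps × 1680 s = 44593.9 Mb.
With 1% container overhead: ×1.01. → 45039.9 Mb.
At 19 Mbps: 45039.9 / 19 = 2370.5 s ≈ 39.5 minutes.

39.5 minutes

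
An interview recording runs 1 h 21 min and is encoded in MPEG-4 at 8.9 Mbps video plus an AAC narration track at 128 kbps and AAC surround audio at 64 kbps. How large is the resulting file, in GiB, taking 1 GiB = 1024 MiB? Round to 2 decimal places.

5.14 GiB

1 h 21 min = 81 min = 4860 s
Audio total: 128 + 64 = 192 kbps = 0.192 Mbps.
Total bitrate: 8.9 + 0.192 = 9.092 Mbps.
Stream data: 9.092 Mbps × 4860 s = 44187.1 Mb.
44,187 Mb = 5,523,390,000 bytes ÷ 1,073,741,824 = 5.144 GiB.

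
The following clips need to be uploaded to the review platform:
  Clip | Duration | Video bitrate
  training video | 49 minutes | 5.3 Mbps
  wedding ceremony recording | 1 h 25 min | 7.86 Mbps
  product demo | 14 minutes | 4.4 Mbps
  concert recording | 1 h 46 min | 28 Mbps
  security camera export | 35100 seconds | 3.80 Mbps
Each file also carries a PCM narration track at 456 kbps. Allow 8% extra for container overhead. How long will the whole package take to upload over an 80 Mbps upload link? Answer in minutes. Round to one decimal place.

Audio: 456 kbps = 0.456 Mbps.
training video: 5.756 Mbps × 2940 s × 1.08 = 18276.5 Mb
wedding ceremony recording: 8.316 Mbps × 5100 s × 1.08 = 45804.5 Mb
product demo: 4.856 Mbps × 840 s × 1.08 = 4405.4 Mb
concert recording: 28.456 Mbps × 6360 s × 1.08 = 195458.6 Mb
security camera export: 4.256 Mbps × 35100 s × 1.08 = 161336.4 Mb
Total: 425281.4 Mb = 53160.2 MB.
At 80 Mbps: 425281.4 / 80 = 5316 s ≈ 88.6 minutes.

88.6 minutes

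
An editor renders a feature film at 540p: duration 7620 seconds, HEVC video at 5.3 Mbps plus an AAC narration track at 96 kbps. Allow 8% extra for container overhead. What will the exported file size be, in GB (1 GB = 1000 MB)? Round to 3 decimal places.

5.551 GB

Audio: 96 kbps = 0.096 Mbps.
Total bitrate: 5.3 + 0.096 = 5.396 Mbps.
Stream data: 5.396 Mbps × 7620 s = 41117.5 Mb.
With 8% container overhead: ×1.08.
44,407 Mb ÷ 8 = 5,551 MB → 5.551 GB.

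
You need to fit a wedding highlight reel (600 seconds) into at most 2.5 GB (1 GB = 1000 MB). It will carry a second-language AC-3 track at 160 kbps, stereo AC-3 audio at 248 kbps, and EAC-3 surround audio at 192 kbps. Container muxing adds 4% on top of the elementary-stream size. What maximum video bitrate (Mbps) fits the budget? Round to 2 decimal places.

Budget: 2.5 GB = 20000.0 Mb.
Stream payload after overhead: 20000.0 / 1.04 = 19230.8 Mb.
Total bitrate budget: 19230.8 Mb / 600 s = 32.051 Mbps.
Audio total: 160 + 248 + 192 = 600 kbps = 0.600 Mbps.
Video: 32.051 − 0.600 = 31.451 Mbps.

31.45 Mbps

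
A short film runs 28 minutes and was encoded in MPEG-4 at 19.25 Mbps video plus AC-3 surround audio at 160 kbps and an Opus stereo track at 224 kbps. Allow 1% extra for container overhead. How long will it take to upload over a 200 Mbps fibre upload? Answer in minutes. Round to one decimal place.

28 min = 1680 s
Audio total: 160 + 224 = 384 kbps = 0.384 Mbps.
Total bitrate: 19.634 Mbps.
File: 19.634 Mbps × 1680 s = 32985.1 Mb.
With 1% container overhead: ×1.01. → 33315.0 Mb.
At 200 Mbps: 33315.0 / 200 = 166.6 s ≈ 2.78 minutes.

2.8 minutes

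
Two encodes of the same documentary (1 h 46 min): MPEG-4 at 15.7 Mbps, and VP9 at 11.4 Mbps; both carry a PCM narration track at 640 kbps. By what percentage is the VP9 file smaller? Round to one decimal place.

1 h 46 min = 106 min = 6360 s
Audio: 640 kbps = 0.640 Mbps.
MPEG-4: 16.340 Mbps × 6360 s = 103922.4 Mb = 12.990 GB.
VP9: 12.040 Mbps × 6360 s = 76574.4 Mb = 9.572 GB.
Reduction: (1 − 9.572/12.990) × 100 = 26.32%.

26.3%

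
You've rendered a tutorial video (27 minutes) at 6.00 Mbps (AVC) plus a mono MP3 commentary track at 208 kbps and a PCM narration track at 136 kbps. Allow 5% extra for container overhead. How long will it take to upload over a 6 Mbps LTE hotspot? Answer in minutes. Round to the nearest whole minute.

30 minutes

27 min = 1620 s
Audio total: 208 + 136 = 344 kbps = 0.344 Mbps.
Total bitrate: 6.344 Mbps.
File: 6.344 Mbps × 1620 s = 10277.3 Mb.
With 5% container overhead: ×1.05. → 10791.1 Mb.
At 6 Mbps: 10791.1 / 6 = 1798.5 s ≈ 30 minutes.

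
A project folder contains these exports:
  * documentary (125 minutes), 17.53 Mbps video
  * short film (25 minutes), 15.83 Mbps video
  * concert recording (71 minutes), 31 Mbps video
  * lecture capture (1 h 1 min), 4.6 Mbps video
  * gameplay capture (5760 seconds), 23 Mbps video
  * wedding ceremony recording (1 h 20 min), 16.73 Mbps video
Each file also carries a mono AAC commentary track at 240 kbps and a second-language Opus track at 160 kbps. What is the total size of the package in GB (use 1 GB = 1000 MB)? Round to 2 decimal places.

Audio total: 240 + 160 = 400 kbps = 0.400 Mbps.
documentary: 17.930 Mbps × 7500 s = 134475.0 Mb
short film: 16.230 Mbps × 1500 s = 24345.0 Mb
concert recording: 31.400 Mbps × 4260 s = 133764.0 Mb
lecture capture: 5.000 Mbps × 3660 s = 18300.0 Mb
gameplay capture: 23.400 Mbps × 5760 s = 134784.0 Mb
wedding ceremony recording: 17.130 Mbps × 4800 s = 82224.0 Mb
Total: 527892.0 Mb = 65986.5 MB.
= 65.99 GB.

65.99 GB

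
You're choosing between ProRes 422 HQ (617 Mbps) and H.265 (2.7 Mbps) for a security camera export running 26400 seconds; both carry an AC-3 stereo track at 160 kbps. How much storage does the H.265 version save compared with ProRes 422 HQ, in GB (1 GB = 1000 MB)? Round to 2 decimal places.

2027.19 GB

Audio: 160 kbps = 0.160 Mbps.
ProRes 422 HQ: 617.160 Mbps × 26400 s = 16293024.0 Mb = 2036.628 GB.
H.265: 2.860 Mbps × 26400 s = 75504.0 Mb = 9.438 GB.
Saving: 2036.628 − 9.438 = 2027.190 GB.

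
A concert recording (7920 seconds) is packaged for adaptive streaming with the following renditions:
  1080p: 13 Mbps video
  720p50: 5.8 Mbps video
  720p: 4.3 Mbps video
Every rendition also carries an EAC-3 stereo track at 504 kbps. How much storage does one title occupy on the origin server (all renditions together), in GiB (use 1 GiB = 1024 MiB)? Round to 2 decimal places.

22.69 GiB

Audio: 504 kbps = 0.504 Mbps.
Sum of rendition bitrates: (13+0.504) + (5.8+0.504) + (4.3+0.504) = 24.612 Mbps.
× 7920 s = 194,927 Mb = 24,366 MB = 22.69 GiB.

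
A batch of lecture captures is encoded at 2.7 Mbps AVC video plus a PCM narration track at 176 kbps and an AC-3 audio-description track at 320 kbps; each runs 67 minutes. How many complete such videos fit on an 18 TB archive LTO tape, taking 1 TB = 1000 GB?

67 min = 4020 s
Audio total: 176 + 320 = 496 kbps = 0.496 Mbps.
Total bitrate: 3.196 Mbps.
Per item: 3.196 Mbps × 4020 s = 12,848 Mb = 1,606 MB.
Capacity: 18 TB = 144,000,000 Mb; 11208.04 items → 11208 complete.

11208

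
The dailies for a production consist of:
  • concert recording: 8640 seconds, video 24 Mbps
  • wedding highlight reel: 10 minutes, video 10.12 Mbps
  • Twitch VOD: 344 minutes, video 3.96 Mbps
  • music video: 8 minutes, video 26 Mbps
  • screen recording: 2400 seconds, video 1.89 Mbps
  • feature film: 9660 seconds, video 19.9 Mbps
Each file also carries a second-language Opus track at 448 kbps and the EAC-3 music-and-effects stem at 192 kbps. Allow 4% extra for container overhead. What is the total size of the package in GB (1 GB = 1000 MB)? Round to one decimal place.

Audio total: 448 + 192 = 640 kbps = 0.640 Mbps.
concert recording: 24.640 Mbps × 8640 s × 1.04 = 221405.2 Mb
wedding highlight reel: 10.760 Mbps × 600 s × 1.04 = 6714.2 Mb
Twitch VOD: 4.600 Mbps × 20640 s × 1.04 = 98741.8 Mb
music video: 26.640 Mbps × 480 s × 1.04 = 13298.7 Mb
screen recording: 2.530 Mbps × 2400 s × 1.04 = 6314.9 Mb
feature film: 20.540 Mbps × 9660 s × 1.04 = 206353.1 Mb
Total: 552827.8 Mb = 69103.5 MB.
= 69.10 GB.

69.1 GB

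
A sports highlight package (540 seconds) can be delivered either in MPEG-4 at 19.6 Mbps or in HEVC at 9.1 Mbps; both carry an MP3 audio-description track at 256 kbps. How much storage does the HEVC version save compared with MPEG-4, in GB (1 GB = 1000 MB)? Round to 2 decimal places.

Audio: 256 kbps = 0.256 Mbps.
MPEG-4: 19.856 Mbps × 540 s = 10722.2 Mb = 1.340 GB.
HEVC: 9.356 Mbps × 540 s = 5052.2 Mb = 0.632 GB.
Saving: 1.340 − 0.632 = 0.709 GB.

0.71 GB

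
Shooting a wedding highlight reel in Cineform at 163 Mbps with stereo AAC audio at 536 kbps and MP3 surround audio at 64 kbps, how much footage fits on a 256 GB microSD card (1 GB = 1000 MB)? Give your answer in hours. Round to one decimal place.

3.5 hours

Audio total: 536 + 64 = 600 kbps = 0.600 Mbps.
Total bitrate: 163 + 0.600 = 163.600 Mbps.
Capacity: 256 GB = 2,048,000 Mb.
Recording time: 2,048,000 / 163.600 = 12,518 s ≈ 3.48 hours.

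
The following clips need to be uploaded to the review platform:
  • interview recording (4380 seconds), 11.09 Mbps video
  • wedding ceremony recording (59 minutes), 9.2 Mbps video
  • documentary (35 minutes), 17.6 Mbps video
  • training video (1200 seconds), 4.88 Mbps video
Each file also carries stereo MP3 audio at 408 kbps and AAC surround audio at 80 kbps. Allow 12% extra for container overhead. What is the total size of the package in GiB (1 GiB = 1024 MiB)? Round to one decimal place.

Audio total: 408 + 80 = 488 kbps = 0.488 Mbps.
interview recording: 11.578 Mbps × 4380 s × 1.12 = 56797.0 Mb
wedding ceremony recording: 9.688 Mbps × 3540 s × 1.12 = 38411.0 Mb
documentary: 18.088 Mbps × 2100 s × 1.12 = 42543.0 Mb
training video: 5.368 Mbps × 1200 s × 1.12 = 7214.6 Mb
Total: 144965.6 Mb = 18120.7 MB.
= 16.88 GiB.

16.9 GiB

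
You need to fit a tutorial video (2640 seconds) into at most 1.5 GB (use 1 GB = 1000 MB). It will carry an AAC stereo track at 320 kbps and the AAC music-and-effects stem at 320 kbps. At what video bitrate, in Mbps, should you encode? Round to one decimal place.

Budget: 1.5 GB = 12000.0 Mb.
Total bitrate budget: 12000.0 Mb / 2640 s = 4.545 Mbps.
Audio total: 320 + 320 = 640 kbps = 0.640 Mbps.
Video: 4.545 − 0.640 = 3.905 Mbps.

3.9 Mbps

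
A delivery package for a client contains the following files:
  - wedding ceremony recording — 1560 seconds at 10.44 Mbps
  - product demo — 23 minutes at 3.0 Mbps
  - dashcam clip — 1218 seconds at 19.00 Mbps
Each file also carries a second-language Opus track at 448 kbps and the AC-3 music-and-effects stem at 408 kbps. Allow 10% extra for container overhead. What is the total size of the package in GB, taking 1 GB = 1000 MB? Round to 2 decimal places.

Audio total: 448 + 408 = 856 kbps = 0.856 Mbps.
wedding ceremony recording: 11.296 Mbps × 1560 s × 1.10 = 19383.9 Mb
product demo: 3.856 Mbps × 1380 s × 1.10 = 5853.4 Mb
dashcam clip: 19.856 Mbps × 1218 s × 1.10 = 26603.1 Mb
Total: 51840.4 Mb = 6480.1 MB.
= 6.480 GB.

6.48 GB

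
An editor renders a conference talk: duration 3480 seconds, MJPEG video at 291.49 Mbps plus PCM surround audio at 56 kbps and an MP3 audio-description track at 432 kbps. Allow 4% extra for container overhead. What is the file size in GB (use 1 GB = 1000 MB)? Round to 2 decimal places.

Audio total: 56 + 432 = 488 kbps = 0.488 Mbps.
Total bitrate: 291.49 + 0.488 = 291.978 Mbps.
Stream data: 291.978 Mbps × 3480 s = 1016083.4 Mb.
With 4% container overhead: ×1.04.
1,056,727 Mb ÷ 8 = 132,091 MB → 132.1 GB.

132.09 GB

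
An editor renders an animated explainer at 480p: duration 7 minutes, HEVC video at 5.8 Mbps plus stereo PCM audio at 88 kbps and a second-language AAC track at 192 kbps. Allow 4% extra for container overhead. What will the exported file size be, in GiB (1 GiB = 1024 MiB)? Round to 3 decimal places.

0.309 GiB

7 min = 420 s
Audio total: 88 + 192 = 280 kbps = 0.280 Mbps.
Total bitrate: 5.8 + 0.280 = 6.080 Mbps.
Stream data: 6.080 Mbps × 420 s = 2553.6 Mb.
With 4% container overhead: ×1.04.
2,656 Mb = 331,968,000 bytes ÷ 1,073,741,824 = 0.3092 GiB.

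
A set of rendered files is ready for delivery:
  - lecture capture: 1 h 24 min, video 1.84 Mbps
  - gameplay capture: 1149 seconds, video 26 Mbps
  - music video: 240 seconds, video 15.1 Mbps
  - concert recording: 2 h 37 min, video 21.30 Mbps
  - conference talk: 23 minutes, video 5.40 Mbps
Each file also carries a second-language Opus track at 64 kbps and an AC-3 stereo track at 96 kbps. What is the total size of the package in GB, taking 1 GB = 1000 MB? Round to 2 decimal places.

Audio total: 64 + 96 = 160 kbps = 0.160 Mbps.
lecture capture: 2.000 Mbps × 5040 s = 10080.0 Mb
gameplay capture: 26.160 Mbps × 1149 s = 30057.8 Mb
music video: 15.260 Mbps × 240 s = 3662.4 Mb
concert recording: 21.460 Mbps × 9420 s = 202153.2 Mb
conference talk: 5.560 Mbps × 1380 s = 7672.8 Mb
Total: 253626.2 Mb = 31703.3 MB.
= 31.70 GB.

31.70 GB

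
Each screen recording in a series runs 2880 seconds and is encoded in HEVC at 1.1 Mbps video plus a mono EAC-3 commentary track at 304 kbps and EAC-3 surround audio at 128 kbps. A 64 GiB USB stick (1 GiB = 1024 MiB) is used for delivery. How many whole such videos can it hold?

Audio total: 304 + 128 = 432 kbps = 0.432 Mbps.
Total bitrate: 1.532 Mbps.
Per item: 1.532 Mbps × 2880 s = 4,412 Mb = 551.5 MB.
Capacity: 64 GiB = 549,756 Mb; 124.60 items → 124 complete.

124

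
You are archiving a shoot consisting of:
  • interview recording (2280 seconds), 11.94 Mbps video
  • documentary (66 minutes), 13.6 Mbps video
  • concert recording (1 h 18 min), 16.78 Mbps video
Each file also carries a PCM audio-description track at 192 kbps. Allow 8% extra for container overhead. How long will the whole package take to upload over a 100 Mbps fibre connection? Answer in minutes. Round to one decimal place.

Audio: 192 kbps = 0.192 Mbps.
interview recording: 12.132 Mbps × 2280 s × 1.08 = 29873.8 Mb
documentary: 13.792 Mbps × 3960 s × 1.08 = 58985.6 Mb
concert recording: 16.972 Mbps × 4680 s × 1.08 = 85783.3 Mb
Total: 174642.7 Mb = 21830.3 MB.
At 100 Mbps: 174642.7 / 100 = 1746 s ≈ 29.1 minutes.

29.1 minutes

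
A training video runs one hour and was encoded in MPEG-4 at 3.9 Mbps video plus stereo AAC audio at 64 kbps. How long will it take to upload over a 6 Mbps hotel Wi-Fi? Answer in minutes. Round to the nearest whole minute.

40 minutes

1 h = 3600 s
Audio: 64 kbps = 0.064 Mbps.
Total bitrate: 3.964 Mbps.
File: 3.964 Mbps × 3600 s = 14270.4 Mb.
At 6 Mbps: 14270.4 / 6 = 2378.4 s ≈ 39.6 minutes.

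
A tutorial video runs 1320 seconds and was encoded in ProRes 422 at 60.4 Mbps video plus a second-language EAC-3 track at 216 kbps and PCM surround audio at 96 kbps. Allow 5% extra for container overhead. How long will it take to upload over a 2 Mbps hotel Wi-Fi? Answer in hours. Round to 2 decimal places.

11.69 hours

Audio total: 216 + 96 = 312 kbps = 0.312 Mbps.
Total bitrate: 60.712 Mbps.
File: 60.712 Mbps × 1320 s = 80139.8 Mb.
With 5% container overhead: ×1.05. → 84146.8 Mb.
At 2 Mbps: 84146.8 / 2 = 42073.4 s ≈ 11.7 hours.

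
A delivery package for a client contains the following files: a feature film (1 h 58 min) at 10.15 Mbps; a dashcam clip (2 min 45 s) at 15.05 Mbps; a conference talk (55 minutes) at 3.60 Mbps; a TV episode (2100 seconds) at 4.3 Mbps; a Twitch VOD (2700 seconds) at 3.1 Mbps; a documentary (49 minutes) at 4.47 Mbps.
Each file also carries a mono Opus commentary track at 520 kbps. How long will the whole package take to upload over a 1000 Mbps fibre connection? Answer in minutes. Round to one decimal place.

2.1 minutes

Audio: 520 kbps = 0.520 Mbps.
feature film: 10.670 Mbps × 7080 s = 75543.6 Mb
dashcam clip: 15.570 Mbps × 165 s = 2569.1 Mb
conference talk: 4.120 Mbps × 3300 s = 13596.0 Mb
TV episode: 4.820 Mbps × 2100 s = 10122.0 Mb
Twitch VOD: 3.620 Mbps × 2700 s = 9774.0 Mb
documentary: 4.990 Mbps × 2940 s = 14670.6 Mb
Total: 126275.2 Mb = 15784.4 MB.
At 1000 Mbps: 126275.2 / 1000 = 126 s ≈ 2.1 minutes.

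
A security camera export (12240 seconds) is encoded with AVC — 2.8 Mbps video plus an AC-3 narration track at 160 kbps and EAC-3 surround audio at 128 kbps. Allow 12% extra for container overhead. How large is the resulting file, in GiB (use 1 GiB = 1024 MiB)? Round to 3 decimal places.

4.928 GiB

Audio total: 160 + 128 = 288 kbps = 0.288 Mbps.
Total bitrate: 2.8 + 0.288 = 3.088 Mbps.
Stream data: 3.088 Mbps × 12240 s = 37797.1 Mb.
With 12% container overhead: ×1.12.
42,333 Mb = 5,291,596,800 bytes ÷ 1,073,741,824 = 4.928 GiB.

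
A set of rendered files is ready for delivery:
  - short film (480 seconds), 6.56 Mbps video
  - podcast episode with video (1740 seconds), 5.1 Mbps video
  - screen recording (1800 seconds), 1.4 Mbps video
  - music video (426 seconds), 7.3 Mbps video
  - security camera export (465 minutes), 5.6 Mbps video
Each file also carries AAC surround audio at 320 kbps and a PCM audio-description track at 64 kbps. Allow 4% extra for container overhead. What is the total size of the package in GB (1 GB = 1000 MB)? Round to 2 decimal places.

24.22 GB

Audio total: 320 + 64 = 384 kbps = 0.384 Mbps.
short film: 6.944 Mbps × 480 s × 1.04 = 3466.4 Mb
podcast episode with video: 5.484 Mbps × 1740 s × 1.04 = 9923.8 Mb
screen recording: 1.784 Mbps × 1800 s × 1.04 = 3339.6 Mb
music video: 7.684 Mbps × 426 s × 1.04 = 3404.3 Mb
security camera export: 5.984 Mbps × 27900 s × 1.04 = 173631.7 Mb
Total: 193766.0 Mb = 24220.8 MB.
= 24.22 GB.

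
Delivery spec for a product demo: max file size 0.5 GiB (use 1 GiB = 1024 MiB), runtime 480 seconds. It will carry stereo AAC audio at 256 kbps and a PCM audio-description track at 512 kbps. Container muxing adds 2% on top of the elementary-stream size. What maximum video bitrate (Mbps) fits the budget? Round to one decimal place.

Budget: 0.5 GiB = 4295.0 Mb.
Stream payload after overhead: 4295.0 / 1.02 = 4210.8 Mb.
Total bitrate budget: 4210.8 Mb / 480 s = 8.772 Mbps.
Audio total: 256 + 512 = 768 kbps = 0.768 Mbps.
Video: 8.772 − 0.768 = 8.004 Mbps.

8.0 Mbps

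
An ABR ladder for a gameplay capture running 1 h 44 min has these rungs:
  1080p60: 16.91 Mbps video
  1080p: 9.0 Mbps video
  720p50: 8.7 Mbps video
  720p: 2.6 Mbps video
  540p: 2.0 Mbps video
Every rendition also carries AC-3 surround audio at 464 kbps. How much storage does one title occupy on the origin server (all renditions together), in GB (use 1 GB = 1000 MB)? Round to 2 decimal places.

1 h 44 min = 104 min = 6240 s
Audio: 464 kbps = 0.464 Mbps.
Sum of rendition bitrates: (16.91+0.464) + (9.0+0.464) + (8.7+0.464) + (2.6+0.464) + (2.0+0.464) = 41.530 Mbps.
× 6240 s = 259,147 Mb = 32,393 MB = 32.39 GB.

32.39 GB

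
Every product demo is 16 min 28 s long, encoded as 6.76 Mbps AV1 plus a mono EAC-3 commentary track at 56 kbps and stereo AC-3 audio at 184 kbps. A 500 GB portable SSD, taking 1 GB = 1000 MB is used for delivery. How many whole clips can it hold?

578

16 min 28 s = 988 s
Audio total: 56 + 184 = 240 kbps = 0.240 Mbps.
Total bitrate: 7.000 Mbps.
Per item: 7.000 Mbps × 988 s = 6,916 Mb = 864.5 MB.
Capacity: 500 GB = 4,000,000 Mb; 578.37 items → 578 complete.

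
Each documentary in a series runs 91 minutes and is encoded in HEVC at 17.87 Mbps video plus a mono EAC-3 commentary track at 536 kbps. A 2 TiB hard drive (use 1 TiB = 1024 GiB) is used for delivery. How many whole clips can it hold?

91 min = 5460 s
Audio: 536 kbps = 0.536 Mbps.
Total bitrate: 18.406 Mbps.
Per item: 18.406 Mbps × 5460 s = 100,497 Mb = 12,562 MB.
Capacity: 2 TiB = 17,592,186 Mb; 175.05 items → 175 complete.

175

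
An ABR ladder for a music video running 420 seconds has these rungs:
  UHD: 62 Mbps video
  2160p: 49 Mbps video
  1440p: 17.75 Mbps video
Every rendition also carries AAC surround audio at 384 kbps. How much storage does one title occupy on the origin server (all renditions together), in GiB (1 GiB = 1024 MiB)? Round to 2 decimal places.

Audio: 384 kbps = 0.384 Mbps.
Sum of rendition bitrates: (62+0.384) + (49+0.384) + (17.75+0.384) = 129.902 Mbps.
× 420 s = 54,559 Mb = 6,820 MB = 6.351 GiB.

6.35 GiB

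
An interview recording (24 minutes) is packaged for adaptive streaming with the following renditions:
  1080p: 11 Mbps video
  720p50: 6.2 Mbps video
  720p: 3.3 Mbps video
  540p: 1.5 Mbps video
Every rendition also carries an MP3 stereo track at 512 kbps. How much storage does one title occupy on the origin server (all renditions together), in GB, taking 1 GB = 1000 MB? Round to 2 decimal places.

24 min = 1440 s
Audio: 512 kbps = 0.512 Mbps.
Sum of rendition bitrates: (11+0.512) + (6.2+0.512) + (3.3+0.512) + (1.5+0.512) = 24.048 Mbps.
× 1440 s = 34,629 Mb = 4,329 MB = 4.329 GB.

4.33 GB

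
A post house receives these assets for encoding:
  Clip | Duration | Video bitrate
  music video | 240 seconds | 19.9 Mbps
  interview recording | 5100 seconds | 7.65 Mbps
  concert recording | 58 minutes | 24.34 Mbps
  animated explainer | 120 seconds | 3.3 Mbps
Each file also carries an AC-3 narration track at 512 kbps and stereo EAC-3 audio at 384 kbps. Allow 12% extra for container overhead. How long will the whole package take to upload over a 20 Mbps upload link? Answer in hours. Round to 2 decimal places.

2.13 hours

Audio total: 512 + 384 = 896 kbps = 0.896 Mbps.
music video: 20.796 Mbps × 240 s × 1.12 = 5590.0 Mb
interview recording: 8.546 Mbps × 5100 s × 1.12 = 48814.8 Mb
concert recording: 25.236 Mbps × 3480 s × 1.12 = 98359.8 Mb
animated explainer: 4.196 Mbps × 120 s × 1.12 = 563.9 Mb
Total: 153328.5 Mb = 19166.1 MB.
At 20 Mbps: 153328.5 / 20 = 7666 s ≈ 2.13 hours.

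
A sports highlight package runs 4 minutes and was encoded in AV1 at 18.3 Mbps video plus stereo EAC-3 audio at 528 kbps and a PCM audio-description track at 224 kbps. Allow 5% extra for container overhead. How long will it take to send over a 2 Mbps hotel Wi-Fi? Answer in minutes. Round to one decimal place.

4 min = 240 s
Audio total: 528 + 224 = 752 kbps = 0.752 Mbps.
Total bitrate: 19.052 Mbps.
File: 19.052 Mbps × 240 s = 4572.5 Mb.
With 5% container overhead: ×1.05. → 4801.1 Mb.
At 2 Mbps: 4801.1 / 2 = 2400.6 s ≈ 40 minutes.

40.0 minutes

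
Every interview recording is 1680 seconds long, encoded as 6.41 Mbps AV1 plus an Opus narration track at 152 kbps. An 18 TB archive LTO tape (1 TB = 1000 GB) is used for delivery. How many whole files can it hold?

Audio: 152 kbps = 0.152 Mbps.
Total bitrate: 6.562 Mbps.
Per item: 6.562 Mbps × 1680 s = 11,024 Mb = 1,378 MB.
Capacity: 18 TB = 144,000,000 Mb; 13062.22 items → 13062 complete.

13062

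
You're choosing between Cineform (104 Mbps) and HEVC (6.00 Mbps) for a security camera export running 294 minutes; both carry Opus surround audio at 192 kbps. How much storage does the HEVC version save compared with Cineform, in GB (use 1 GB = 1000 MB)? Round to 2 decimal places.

294 min = 17640 s
Audio: 192 kbps = 0.192 Mbps.
Cineform: 104.192 Mbps × 17640 s = 1837946.9 Mb = 229.743 GB.
HEVC: 6.192 Mbps × 17640 s = 109226.9 Mb = 13.653 GB.
Saving: 229.743 − 13.653 = 216.090 GB.

216.09 GB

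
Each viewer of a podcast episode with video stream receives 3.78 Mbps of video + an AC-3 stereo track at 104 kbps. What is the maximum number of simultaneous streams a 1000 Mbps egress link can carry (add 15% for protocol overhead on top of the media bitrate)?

Audio: 104 kbps = 0.104 Mbps.
Per-viewer media rate: 3.884 Mbps.
On the wire with 15% overhead: 4.467 Mbps.
1000 Mbps = 1,000 Mbps; 1,000 / 4.467 = 223.88 → 223 viewers.

223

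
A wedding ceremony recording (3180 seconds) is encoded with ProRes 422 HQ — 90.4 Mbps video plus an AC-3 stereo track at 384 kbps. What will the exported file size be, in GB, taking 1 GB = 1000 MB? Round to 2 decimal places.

36.09 GB

Audio: 384 kbps = 0.384 Mbps.
Total bitrate: 90.4 + 0.384 = 90.784 Mbps.
Stream data: 90.784 Mbps × 3180 s = 288693.1 Mb.
288,693 Mb ÷ 8 = 36,087 MB → 36.09 GB.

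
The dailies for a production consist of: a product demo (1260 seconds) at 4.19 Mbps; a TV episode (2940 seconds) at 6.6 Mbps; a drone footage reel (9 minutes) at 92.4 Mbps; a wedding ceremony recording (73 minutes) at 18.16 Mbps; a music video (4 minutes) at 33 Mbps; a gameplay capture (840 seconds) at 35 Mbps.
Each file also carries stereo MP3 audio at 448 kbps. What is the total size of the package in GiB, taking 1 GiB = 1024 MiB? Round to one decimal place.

Audio: 448 kbps = 0.448 Mbps.
product demo: 4.638 Mbps × 1260 s = 5843.9 Mb
TV episode: 7.048 Mbps × 2940 s = 20721.1 Mb
drone footage reel: 92.848 Mbps × 540 s = 50137.9 Mb
wedding ceremony recording: 18.608 Mbps × 4380 s = 81503.0 Mb
music video: 33.448 Mbps × 240 s = 8027.5 Mb
gameplay capture: 35.448 Mbps × 840 s = 29776.3 Mb
Total: 196009.8 Mb = 24501.2 MB.
= 22.82 GiB.

22.8 GiB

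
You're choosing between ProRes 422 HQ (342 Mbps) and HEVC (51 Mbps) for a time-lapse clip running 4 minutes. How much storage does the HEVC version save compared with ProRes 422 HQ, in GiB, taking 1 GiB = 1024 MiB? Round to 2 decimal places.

4 min = 240 s
ProRes 422 HQ: 342.000 Mbps × 240 s = 82080.0 Mb = 9.555 GiB.
HEVC: 51.000 Mbps × 240 s = 12240.0 Mb = 1.425 GiB.
Saving: 9.555 − 1.425 = 8.130 GiB.

8.13 GiB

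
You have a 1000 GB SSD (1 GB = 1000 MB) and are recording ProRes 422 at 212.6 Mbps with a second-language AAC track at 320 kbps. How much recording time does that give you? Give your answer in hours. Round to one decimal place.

Audio: 320 kbps = 0.320 Mbps.
Total bitrate: 212.6 + 0.320 = 212.920 Mbps.
Capacity: 1000 GB = 8,000,000 Mb.
Recording time: 8,000,000 / 212.920 = 37,573 s ≈ 10.4 hours.

10.4 hours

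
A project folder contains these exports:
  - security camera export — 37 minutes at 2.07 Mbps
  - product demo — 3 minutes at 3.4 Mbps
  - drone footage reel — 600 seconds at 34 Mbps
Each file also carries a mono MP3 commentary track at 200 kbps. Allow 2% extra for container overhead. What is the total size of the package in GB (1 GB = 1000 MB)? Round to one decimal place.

3.3 GB

Audio: 200 kbps = 0.200 Mbps.
security camera export: 2.270 Mbps × 2220 s × 1.02 = 5140.2 Mb
product demo: 3.600 Mbps × 180 s × 1.02 = 661.0 Mb
drone footage reel: 34.200 Mbps × 600 s × 1.02 = 20930.4 Mb
Total: 26731.5 Mb = 3341.4 MB.
= 3.341 GB.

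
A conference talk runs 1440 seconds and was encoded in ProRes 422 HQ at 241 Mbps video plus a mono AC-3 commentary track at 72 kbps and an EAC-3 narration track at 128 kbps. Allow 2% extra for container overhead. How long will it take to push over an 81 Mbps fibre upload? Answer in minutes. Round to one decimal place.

Audio total: 72 + 128 = 200 kbps = 0.200 Mbps.
Total bitrate: 241.200 Mbps.
File: 241.200 Mbps × 1440 s = 347328.0 Mb.
With 2% container overhead: ×1.02. → 354274.6 Mb.
At 81 Mbps: 354274.6 / 81 = 4373.8 s ≈ 72.9 minutes.

72.9 minutes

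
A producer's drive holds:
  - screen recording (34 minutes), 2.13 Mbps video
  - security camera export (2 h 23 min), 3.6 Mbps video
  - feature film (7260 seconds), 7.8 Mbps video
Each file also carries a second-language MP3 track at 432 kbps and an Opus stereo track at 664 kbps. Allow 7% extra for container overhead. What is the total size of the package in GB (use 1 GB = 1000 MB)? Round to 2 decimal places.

Audio total: 432 + 664 = 1096 kbps = 1.096 Mbps.
screen recording: 3.226 Mbps × 2040 s × 1.07 = 7041.7 Mb
security camera export: 4.696 Mbps × 8580 s × 1.07 = 43112.1 Mb
feature film: 8.896 Mbps × 7260 s × 1.07 = 69105.9 Mb
Total: 119259.7 Mb = 14907.5 MB.
= 14.91 GB.

14.91 GB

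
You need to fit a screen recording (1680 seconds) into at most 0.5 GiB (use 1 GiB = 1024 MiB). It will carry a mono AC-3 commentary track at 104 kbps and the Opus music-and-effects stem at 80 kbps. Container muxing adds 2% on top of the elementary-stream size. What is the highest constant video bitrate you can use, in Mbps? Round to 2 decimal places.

Budget: 0.5 GiB = 4295.0 Mb.
Stream payload after overhead: 4295.0 / 1.02 = 4210.8 Mb.
Total bitrate budget: 4210.8 Mb / 1680 s = 2.506 Mbps.
Audio total: 104 + 80 = 184 kbps = 0.184 Mbps.
Video: 2.506 − 0.184 = 2.322 Mbps.

2.32 Mbps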